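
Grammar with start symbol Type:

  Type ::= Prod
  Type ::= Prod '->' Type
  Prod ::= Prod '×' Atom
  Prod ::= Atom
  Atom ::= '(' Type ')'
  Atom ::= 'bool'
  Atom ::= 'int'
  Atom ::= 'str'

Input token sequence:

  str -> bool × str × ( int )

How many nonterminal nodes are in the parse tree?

13

[Type [Prod [Atom str]] -> [Type [Prod [Prod [Prod [Atom bool]] × [Atom str]] × [Atom ( [Type [Prod [Atom int]]] )]]]]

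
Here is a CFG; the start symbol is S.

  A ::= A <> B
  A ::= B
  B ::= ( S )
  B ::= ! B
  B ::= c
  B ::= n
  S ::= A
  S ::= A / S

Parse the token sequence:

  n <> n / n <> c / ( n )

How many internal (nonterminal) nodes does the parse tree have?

16

[S [A [A [B n]] <> [B n]] / [S [A [A [B n]] <> [B c]] / [S [A [B ( [S [A [B n]]] )]]]]]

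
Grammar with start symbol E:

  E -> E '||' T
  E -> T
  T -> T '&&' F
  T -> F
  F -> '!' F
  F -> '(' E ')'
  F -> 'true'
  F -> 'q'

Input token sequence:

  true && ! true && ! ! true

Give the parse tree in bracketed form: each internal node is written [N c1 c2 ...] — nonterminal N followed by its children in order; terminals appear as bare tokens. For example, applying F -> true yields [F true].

[E [T [T [T [F true]] && [F ! [F true]]] && [F ! [F ! [F true]]]]]

E
T
T && F
T && F && F
F && F && F
true && F && F
true && ! F && F
true && ! true && F
true && ! true && ! F
true && ! true && ! ! F
true && ! true && ! ! true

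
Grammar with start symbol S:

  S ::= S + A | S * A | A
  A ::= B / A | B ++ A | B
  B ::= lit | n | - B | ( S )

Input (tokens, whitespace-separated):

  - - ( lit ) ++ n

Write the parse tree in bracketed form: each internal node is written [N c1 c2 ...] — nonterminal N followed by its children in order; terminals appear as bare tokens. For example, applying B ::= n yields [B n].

S
A
B ++ A
- B ++ A
- - B ++ A
- - ( S ) ++ A
- - ( A ) ++ A
- - ( B ) ++ A
- - ( lit ) ++ A
- - ( lit ) ++ B
- - ( lit ) ++ n

[S [A [B - [B - [B ( [S [A [B lit]]] )]]] ++ [A [B n]]]]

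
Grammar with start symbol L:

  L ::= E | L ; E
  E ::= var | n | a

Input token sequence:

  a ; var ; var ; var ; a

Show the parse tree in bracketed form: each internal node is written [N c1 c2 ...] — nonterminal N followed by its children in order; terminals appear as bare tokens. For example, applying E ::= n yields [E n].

L
L ; E
L ; E ; E
L ; E ; E ; E
L ; E ; E ; E ; E
E ; E ; E ; E ; E
a ; E ; E ; E ; E
a ; var ; E ; E ; E
a ; var ; var ; E ; E
a ; var ; var ; var ; E
a ; var ; var ; var ; a

[L [L [L [L [L [E a]] ; [E var]] ; [E var]] ; [E var]] ; [E a]]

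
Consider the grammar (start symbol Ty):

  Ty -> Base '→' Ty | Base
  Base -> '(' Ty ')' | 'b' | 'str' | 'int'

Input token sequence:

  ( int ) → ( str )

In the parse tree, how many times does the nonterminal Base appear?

4

[Ty [Base ( [Ty [Base int]] )] → [Ty [Base ( [Ty [Base str]] )]]]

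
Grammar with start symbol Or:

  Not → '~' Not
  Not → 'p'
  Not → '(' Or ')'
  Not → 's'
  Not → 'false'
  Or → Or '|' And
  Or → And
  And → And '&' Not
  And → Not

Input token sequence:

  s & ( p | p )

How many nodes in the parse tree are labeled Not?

4

[Or [And [And [Not s]] & [Not ( [Or [Or [And [Not p]]] | [And [Not p]]] )]]]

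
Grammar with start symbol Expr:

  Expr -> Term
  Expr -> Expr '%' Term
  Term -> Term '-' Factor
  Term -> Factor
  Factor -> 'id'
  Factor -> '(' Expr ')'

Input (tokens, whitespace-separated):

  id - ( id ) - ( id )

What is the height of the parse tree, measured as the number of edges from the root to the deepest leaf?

[Expr [Term [Term [Term [Factor id]] - [Factor ( [Expr [Term [Factor id]]] )]] - [Factor ( [Expr [Term [Factor id]]] )]]]

7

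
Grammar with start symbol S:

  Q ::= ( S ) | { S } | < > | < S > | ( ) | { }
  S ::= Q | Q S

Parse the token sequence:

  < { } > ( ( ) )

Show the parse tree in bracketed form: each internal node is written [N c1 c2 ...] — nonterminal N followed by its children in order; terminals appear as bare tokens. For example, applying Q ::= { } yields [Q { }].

S
Q S
< S > S
< Q > S
< { } > S
< { } > Q
< { } > ( S )
< { } > ( Q )
< { } > ( ( ) )

[S [Q < [S [Q { }]] >] [S [Q ( [S [Q ( )]] )]]]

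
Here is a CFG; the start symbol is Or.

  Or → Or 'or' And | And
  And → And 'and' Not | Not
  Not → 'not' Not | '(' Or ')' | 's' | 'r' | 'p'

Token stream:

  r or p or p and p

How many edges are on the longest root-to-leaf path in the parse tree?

[Or [Or [Or [And [Not r]]] or [And [Not p]]] or [And [And [Not p]] and [Not p]]]

5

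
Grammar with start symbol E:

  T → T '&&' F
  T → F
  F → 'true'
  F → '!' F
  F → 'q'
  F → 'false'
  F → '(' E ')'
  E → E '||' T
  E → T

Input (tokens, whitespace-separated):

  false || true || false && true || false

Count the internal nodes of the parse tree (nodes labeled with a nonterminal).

[E [E [E [E [T [F false]]] || [T [F true]]] || [T [T [F false]] && [F true]]] || [T [F false]]]

14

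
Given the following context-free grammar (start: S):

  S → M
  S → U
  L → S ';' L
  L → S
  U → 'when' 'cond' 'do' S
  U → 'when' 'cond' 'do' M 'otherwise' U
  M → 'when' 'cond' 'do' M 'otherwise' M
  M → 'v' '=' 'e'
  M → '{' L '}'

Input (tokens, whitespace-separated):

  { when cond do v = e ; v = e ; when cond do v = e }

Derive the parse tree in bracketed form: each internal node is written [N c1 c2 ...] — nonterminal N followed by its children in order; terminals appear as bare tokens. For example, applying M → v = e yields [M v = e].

[S [M { [L [S [U when cond do [S [M v = e]]]] ; [L [S [M v = e]] ; [L [S [U when cond do [S [M v = e]]]]]]] }]]

S
M
{ L }
{ S ; L }
{ U ; L }
{ when cond do S ; L }
{ when cond do M ; L }
{ when cond do v = e ; L }
{ when cond do v = e ; S ; L }
{ when cond do v = e ; M ; L }
{ when cond do v = e ; v = e ; L }
{ when cond do v = e ; v = e ; S }
{ when cond do v = e ; v = e ; U }
{ when cond do v = e ; v = e ; when cond do S }
{ when cond do v = e ; v = e ; when cond do M }
{ when cond do v = e ; v = e ; when cond do v = e }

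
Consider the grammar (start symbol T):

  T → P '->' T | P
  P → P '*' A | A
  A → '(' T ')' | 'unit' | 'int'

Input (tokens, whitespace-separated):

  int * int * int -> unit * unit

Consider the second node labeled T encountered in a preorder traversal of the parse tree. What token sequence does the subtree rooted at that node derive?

[T [P [P [P [A int]] * [A int]] * [A int]] -> [T [P [P [A unit]] * [A unit]]]]

unit * unit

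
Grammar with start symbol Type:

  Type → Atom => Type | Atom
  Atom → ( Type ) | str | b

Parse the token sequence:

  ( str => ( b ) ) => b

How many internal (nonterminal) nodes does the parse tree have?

[Type [Atom ( [Type [Atom str] => [Type [Atom ( [Type [Atom b]] )]]] )] => [Type [Atom b]]]

10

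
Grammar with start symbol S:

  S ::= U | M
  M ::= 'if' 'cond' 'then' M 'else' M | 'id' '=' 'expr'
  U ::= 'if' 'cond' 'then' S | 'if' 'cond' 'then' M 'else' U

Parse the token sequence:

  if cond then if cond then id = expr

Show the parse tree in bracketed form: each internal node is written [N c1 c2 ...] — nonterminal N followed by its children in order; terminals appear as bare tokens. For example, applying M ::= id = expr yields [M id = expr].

[S [U if cond then [S [U if cond then [S [M id = expr]]]]]]

S
U
if cond then S
if cond then U
if cond then if cond then S
if cond then if cond then M
if cond then if cond then id = expr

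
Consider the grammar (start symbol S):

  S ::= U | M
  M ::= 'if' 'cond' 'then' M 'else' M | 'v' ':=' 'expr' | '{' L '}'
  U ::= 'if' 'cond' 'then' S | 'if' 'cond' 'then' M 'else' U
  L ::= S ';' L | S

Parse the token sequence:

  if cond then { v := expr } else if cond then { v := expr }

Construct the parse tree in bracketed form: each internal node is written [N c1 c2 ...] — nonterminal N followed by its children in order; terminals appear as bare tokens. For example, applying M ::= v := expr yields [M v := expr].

S
U
if cond then M else U
if cond then { L } else U
if cond then { S } else U
if cond then { M } else U
if cond then { v := expr } else U
if cond then { v := expr } else if cond then S
if cond then { v := expr } else if cond then M
if cond then { v := expr } else if cond then { L }
if cond then { v := expr } else if cond then { S }
if cond then { v := expr } else if cond then { M }
if cond then { v := expr } else if cond then { v := expr }

[S [U if cond then [M { [L [S [M v := expr]]] }] else [U if cond then [S [M { [L [S [M v := expr]]] }]]]]]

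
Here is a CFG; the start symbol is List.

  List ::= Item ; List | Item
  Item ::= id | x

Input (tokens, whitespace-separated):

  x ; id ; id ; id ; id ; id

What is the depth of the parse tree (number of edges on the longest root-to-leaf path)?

7

[List [Item x] ; [List [Item id] ; [List [Item id] ; [List [Item id] ; [List [Item id] ; [List [Item id]]]]]]]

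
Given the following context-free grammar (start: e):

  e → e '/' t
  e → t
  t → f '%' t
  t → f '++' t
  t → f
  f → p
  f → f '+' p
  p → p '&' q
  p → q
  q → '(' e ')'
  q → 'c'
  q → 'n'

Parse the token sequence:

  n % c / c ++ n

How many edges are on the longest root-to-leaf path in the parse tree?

7

[e [e [t [f [p [q n]]] % [t [f [p [q c]]]]]] / [t [f [p [q c]]] ++ [t [f [p [q n]]]]]]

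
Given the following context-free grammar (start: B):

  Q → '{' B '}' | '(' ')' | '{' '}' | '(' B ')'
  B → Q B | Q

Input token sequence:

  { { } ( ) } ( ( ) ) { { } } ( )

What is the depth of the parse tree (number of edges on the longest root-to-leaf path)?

[B [Q { [B [Q { }] [B [Q ( )]]] }] [B [Q ( [B [Q ( )]] )] [B [Q { [B [Q { }]] }] [B [Q ( )]]]]]

6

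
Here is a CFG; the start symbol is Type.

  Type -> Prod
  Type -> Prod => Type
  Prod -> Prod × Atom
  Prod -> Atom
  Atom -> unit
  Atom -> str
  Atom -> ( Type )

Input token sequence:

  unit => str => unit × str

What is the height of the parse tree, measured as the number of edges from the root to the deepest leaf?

6

[Type [Prod [Atom unit]] => [Type [Prod [Atom str]] => [Type [Prod [Prod [Atom unit]] × [Atom str]]]]]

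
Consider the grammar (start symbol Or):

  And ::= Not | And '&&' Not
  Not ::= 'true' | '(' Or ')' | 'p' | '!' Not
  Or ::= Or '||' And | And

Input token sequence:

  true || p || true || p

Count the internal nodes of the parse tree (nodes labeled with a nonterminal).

[Or [Or [Or [Or [And [Not true]]] || [And [Not p]]] || [And [Not true]]] || [And [Not p]]]

12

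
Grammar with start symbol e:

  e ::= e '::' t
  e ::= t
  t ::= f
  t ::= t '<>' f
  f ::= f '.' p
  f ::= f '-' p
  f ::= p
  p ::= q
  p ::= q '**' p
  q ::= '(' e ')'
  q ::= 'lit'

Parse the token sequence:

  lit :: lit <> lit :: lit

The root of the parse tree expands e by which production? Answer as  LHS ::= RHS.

e ::= e '::' t

[e [e [e [t [f [p [q lit]]]]] :: [t [t [f [p [q lit]]]] <> [f [p [q lit]]]]] :: [t [f [p [q lit]]]]]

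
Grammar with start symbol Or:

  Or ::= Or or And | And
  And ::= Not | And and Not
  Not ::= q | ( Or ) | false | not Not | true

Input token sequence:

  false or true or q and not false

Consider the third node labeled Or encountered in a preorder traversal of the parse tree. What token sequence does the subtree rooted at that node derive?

false

[Or [Or [Or [And [Not false]]] or [And [Not true]]] or [And [And [Not q]] and [Not not [Not false]]]]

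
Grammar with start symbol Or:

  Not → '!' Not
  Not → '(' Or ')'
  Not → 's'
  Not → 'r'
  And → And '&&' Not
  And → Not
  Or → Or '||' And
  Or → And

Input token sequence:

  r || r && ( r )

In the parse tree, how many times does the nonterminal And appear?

4

[Or [Or [And [Not r]]] || [And [And [Not r]] && [Not ( [Or [And [Not r]]] )]]]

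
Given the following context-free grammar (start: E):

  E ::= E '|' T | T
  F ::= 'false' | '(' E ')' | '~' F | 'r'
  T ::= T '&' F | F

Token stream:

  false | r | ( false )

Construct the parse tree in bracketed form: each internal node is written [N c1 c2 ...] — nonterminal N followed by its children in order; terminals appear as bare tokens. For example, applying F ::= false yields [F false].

E
E | T
E | T | T
T | T | T
F | T | T
false | T | T
false | F | T
false | r | T
false | r | F
false | r | ( E )
false | r | ( T )
false | r | ( F )
false | r | ( false )

[E [E [E [T [F false]]] | [T [F r]]] | [T [F ( [E [T [F false]]] )]]]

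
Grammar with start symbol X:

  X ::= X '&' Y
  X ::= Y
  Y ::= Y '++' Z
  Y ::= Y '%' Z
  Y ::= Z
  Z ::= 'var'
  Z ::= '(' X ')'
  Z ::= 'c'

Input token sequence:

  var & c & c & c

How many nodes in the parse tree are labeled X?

4

[X [X [X [X [Y [Z var]]] & [Y [Z c]]] & [Y [Z c]]] & [Y [Z c]]]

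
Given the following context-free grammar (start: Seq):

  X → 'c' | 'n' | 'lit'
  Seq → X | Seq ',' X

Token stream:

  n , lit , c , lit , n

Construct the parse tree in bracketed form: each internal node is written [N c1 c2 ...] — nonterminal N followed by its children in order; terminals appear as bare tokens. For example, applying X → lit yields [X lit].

[Seq [Seq [Seq [Seq [Seq [X n]] , [X lit]] , [X c]] , [X lit]] , [X n]]

Seq
Seq , X
Seq , X , X
Seq , X , X , X
Seq , X , X , X , X
X , X , X , X , X
n , X , X , X , X
n , lit , X , X , X
n , lit , c , X , X
n , lit , c , lit , X
n , lit , c , lit , n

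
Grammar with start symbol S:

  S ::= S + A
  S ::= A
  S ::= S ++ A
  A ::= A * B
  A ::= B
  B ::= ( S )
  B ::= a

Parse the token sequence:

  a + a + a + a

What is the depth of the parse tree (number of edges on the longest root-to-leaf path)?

[S [S [S [S [A [B a]]] + [A [B a]]] + [A [B a]]] + [A [B a]]]

6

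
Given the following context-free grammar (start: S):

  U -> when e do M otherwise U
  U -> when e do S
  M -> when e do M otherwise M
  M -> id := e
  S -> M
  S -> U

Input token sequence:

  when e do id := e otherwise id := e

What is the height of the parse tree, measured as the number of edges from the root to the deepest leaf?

3

[S [M when e do [M id := e] otherwise [M id := e]]]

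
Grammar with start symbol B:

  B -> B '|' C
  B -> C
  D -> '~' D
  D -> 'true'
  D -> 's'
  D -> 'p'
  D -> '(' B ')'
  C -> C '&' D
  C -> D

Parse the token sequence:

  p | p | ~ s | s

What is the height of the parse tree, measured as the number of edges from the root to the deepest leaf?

6

[B [B [B [B [C [D p]]] | [C [D p]]] | [C [D ~ [D s]]]] | [C [D s]]]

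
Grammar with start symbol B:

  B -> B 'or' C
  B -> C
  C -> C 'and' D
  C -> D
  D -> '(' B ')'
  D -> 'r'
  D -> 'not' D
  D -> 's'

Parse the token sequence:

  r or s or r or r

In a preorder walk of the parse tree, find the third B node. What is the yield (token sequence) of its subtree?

[B [B [B [B [C [D r]]] or [C [D s]]] or [C [D r]]] or [C [D r]]]

r or s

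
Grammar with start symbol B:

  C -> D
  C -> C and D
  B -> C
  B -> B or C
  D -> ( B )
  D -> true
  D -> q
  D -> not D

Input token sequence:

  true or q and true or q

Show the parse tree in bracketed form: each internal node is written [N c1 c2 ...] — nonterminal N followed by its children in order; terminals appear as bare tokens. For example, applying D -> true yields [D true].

B
B or C
B or C or C
C or C or C
D or C or C
true or C or C
true or C and D or C
true or D and D or C
true or q and D or C
true or q and true or C
true or q and true or D
true or q and true or q

[B [B [B [C [D true]]] or [C [C [D q]] and [D true]]] or [C [D q]]]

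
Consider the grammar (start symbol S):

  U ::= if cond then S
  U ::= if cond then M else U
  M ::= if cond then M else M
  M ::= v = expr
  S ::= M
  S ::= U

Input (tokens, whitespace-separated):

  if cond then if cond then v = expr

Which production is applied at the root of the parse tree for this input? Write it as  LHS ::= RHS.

S ::= U

[S [U if cond then [S [U if cond then [S [M v = expr]]]]]]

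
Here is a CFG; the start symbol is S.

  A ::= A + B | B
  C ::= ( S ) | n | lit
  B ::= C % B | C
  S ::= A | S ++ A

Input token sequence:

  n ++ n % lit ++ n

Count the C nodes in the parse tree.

4

[S [S [S [A [B [C n]]]] ++ [A [B [C n] % [B [C lit]]]]] ++ [A [B [C n]]]]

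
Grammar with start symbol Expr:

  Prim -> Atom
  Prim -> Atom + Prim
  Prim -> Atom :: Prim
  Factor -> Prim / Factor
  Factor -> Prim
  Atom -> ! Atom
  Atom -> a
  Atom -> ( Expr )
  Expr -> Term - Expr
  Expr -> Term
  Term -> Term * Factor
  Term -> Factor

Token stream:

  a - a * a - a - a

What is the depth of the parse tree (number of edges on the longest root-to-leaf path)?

8

[Expr [Term [Factor [Prim [Atom a]]]] - [Expr [Term [Term [Factor [Prim [Atom a]]]] * [Factor [Prim [Atom a]]]] - [Expr [Term [Factor [Prim [Atom a]]]] - [Expr [Term [Factor [Prim [Atom a]]]]]]]]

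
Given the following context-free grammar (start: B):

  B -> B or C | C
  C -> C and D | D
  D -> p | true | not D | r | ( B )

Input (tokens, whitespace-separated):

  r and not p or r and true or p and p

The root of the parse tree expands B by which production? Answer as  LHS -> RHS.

[B [B [B [C [C [D r]] and [D not [D p]]]] or [C [C [D r]] and [D true]]] or [C [C [D p]] and [D p]]]

B -> B or C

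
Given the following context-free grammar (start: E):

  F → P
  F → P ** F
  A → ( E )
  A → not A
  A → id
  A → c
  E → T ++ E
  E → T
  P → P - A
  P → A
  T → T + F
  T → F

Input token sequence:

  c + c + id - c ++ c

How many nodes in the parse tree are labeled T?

[E [T [T [T [F [P [A c]]]] + [F [P [A c]]]] + [F [P [P [A id]] - [A c]]]] ++ [E [T [F [P [A c]]]]]]

4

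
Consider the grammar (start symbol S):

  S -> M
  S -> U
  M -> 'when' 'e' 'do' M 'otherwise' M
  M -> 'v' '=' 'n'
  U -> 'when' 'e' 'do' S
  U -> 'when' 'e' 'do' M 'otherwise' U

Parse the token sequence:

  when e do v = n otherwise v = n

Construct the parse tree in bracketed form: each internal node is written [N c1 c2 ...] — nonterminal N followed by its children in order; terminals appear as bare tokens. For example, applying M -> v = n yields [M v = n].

S
M
when e do M otherwise M
when e do v = n otherwise M
when e do v = n otherwise v = n

[S [M when e do [M v = n] otherwise [M v = n]]]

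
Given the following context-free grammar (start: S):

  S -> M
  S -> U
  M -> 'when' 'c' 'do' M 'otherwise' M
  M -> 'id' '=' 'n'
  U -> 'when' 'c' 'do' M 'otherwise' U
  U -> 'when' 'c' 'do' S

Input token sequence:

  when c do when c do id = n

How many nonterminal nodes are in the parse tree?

6

[S [U when c do [S [U when c do [S [M id = n]]]]]]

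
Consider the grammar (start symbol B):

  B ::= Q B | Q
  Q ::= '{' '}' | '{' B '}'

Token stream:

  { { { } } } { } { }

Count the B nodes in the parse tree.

5

[B [Q { [B [Q { [B [Q { }]] }]] }] [B [Q { }] [B [Q { }]]]]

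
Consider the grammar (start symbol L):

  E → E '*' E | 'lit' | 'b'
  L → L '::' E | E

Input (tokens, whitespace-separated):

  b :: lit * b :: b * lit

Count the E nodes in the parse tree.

[L [L [L [E b]] :: [E [E lit] * [E b]]] :: [E [E b] * [E lit]]]

7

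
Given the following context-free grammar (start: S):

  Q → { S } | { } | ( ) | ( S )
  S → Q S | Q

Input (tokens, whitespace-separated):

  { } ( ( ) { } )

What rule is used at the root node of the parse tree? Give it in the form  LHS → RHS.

[S [Q { }] [S [Q ( [S [Q ( )] [S [Q { }]]] )]]]

S → Q S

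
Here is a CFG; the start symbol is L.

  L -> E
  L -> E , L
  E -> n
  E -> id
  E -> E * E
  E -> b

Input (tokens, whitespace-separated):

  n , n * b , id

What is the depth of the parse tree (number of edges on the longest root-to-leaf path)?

[L [E n] , [L [E [E n] * [E b]] , [L [E id]]]]

4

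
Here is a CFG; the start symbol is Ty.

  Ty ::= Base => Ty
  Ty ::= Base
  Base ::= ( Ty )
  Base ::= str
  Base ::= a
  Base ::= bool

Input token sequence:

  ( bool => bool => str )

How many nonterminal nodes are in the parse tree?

[Ty [Base ( [Ty [Base bool] => [Ty [Base bool] => [Ty [Base str]]]] )]]

8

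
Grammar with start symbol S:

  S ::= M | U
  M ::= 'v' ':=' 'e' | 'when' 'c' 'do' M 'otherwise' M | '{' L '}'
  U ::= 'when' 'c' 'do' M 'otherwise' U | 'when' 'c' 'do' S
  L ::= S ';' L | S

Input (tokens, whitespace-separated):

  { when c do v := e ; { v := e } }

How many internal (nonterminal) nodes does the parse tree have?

[S [M { [L [S [U when c do [S [M v := e]]]] ; [L [S [M { [L [S [M v := e]]] }]]]] }]]

13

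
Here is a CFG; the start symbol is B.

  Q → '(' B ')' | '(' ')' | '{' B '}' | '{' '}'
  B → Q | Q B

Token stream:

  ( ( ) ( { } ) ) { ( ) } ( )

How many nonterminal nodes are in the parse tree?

14

[B [Q ( [B [Q ( )] [B [Q ( [B [Q { }]] )]]] )] [B [Q { [B [Q ( )]] }] [B [Q ( )]]]]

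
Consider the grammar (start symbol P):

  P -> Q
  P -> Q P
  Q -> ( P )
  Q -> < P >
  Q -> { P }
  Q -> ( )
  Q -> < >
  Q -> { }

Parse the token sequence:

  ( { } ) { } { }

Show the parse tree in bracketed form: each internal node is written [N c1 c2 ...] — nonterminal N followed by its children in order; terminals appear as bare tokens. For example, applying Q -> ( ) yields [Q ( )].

P
Q P
( P ) P
( Q ) P
( { } ) P
( { } ) Q P
( { } ) { } P
( { } ) { } Q
( { } ) { } { }

[P [Q ( [P [Q { }]] )] [P [Q { }] [P [Q { }]]]]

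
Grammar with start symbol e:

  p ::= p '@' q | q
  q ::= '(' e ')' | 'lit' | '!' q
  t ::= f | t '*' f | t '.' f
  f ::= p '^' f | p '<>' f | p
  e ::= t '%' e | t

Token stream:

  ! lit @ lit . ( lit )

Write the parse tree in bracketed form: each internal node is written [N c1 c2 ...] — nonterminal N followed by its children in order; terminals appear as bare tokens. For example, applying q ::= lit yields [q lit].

[e [t [t [f [p [p [q ! [q lit]]] @ [q lit]]]] . [f [p [q ( [e [t [f [p [q lit]]]]] )]]]]]

e
t
t . f
f . f
p . f
p @ q . f
q @ q . f
! q @ q . f
! lit @ q . f
! lit @ lit . f
! lit @ lit . p
! lit @ lit . q
! lit @ lit . ( e )
! lit @ lit . ( t )
! lit @ lit . ( f )
! lit @ lit . ( p )
! lit @ lit . ( q )
! lit @ lit . ( lit )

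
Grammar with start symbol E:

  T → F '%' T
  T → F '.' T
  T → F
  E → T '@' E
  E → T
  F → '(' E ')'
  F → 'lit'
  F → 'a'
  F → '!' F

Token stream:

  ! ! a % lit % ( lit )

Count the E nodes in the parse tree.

[E [T [F ! [F ! [F a]]] % [T [F lit] % [T [F ( [E [T [F lit]]] )]]]]]

2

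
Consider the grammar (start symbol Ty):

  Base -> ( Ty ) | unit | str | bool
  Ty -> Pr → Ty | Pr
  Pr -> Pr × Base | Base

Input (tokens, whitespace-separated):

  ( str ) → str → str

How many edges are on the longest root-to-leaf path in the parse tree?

6

[Ty [Pr [Base ( [Ty [Pr [Base str]]] )]] → [Ty [Pr [Base str]] → [Ty [Pr [Base str]]]]]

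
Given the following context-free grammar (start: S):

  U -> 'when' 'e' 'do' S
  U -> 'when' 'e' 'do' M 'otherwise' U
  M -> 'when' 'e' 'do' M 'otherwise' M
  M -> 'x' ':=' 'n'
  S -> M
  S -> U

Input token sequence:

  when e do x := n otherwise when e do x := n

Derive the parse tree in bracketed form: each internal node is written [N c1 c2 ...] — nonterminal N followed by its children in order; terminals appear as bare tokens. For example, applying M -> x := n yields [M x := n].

[S [U when e do [M x := n] otherwise [U when e do [S [M x := n]]]]]

S
U
when e do M otherwise U
when e do x := n otherwise U
when e do x := n otherwise when e do S
when e do x := n otherwise when e do M
when e do x := n otherwise when e do x := n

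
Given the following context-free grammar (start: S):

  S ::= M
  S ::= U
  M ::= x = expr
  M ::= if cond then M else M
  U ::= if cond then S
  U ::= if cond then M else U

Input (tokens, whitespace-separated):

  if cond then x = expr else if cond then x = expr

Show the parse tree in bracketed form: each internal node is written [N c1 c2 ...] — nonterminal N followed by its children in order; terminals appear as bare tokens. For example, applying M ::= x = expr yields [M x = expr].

[S [U if cond then [M x = expr] else [U if cond then [S [M x = expr]]]]]

S
U
if cond then M else U
if cond then x = expr else U
if cond then x = expr else if cond then S
if cond then x = expr else if cond then M
if cond then x = expr else if cond then x = expr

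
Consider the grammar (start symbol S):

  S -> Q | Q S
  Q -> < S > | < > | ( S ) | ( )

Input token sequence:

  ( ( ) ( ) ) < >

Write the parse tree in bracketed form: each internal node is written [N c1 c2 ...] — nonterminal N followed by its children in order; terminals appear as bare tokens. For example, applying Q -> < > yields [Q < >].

[S [Q ( [S [Q ( )] [S [Q ( )]]] )] [S [Q < >]]]

S
Q S
( S ) S
( Q S ) S
( ( ) S ) S
( ( ) Q ) S
( ( ) ( ) ) S
( ( ) ( ) ) Q
( ( ) ( ) ) < >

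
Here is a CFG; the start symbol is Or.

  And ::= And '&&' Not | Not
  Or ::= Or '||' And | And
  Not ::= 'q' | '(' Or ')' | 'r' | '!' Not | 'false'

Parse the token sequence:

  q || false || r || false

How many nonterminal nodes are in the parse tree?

[Or [Or [Or [Or [And [Not q]]] || [And [Not false]]] || [And [Not r]]] || [And [Not false]]]

12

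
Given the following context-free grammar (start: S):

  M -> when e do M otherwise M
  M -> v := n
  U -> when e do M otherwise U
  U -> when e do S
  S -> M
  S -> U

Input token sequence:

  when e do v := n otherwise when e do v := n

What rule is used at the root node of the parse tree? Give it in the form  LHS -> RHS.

[S [U when e do [M v := n] otherwise [U when e do [S [M v := n]]]]]

S -> U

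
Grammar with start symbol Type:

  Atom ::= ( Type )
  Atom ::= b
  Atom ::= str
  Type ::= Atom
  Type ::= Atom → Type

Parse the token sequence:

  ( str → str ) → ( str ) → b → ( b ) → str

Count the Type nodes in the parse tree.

[Type [Atom ( [Type [Atom str] → [Type [Atom str]]] )] → [Type [Atom ( [Type [Atom str]] )] → [Type [Atom b] → [Type [Atom ( [Type [Atom b]] )] → [Type [Atom str]]]]]]

9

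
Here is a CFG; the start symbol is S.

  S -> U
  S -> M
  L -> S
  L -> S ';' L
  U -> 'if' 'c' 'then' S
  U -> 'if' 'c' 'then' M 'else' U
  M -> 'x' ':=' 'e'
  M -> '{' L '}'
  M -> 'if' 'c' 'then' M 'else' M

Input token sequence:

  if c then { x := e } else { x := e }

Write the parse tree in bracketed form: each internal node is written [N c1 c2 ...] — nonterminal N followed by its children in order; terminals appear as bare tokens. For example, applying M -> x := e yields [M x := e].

S
M
if c then M else M
if c then { L } else M
if c then { S } else M
if c then { M } else M
if c then { x := e } else M
if c then { x := e } else { L }
if c then { x := e } else { S }
if c then { x := e } else { M }
if c then { x := e } else { x := e }

[S [M if c then [M { [L [S [M x := e]]] }] else [M { [L [S [M x := e]]] }]]]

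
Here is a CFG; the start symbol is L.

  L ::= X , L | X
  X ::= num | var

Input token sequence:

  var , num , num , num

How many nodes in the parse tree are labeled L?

4

[L [X var] , [L [X num] , [L [X num] , [L [X num]]]]]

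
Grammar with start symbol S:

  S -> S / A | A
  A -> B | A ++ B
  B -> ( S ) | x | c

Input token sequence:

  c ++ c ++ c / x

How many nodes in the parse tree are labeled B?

4

[S [S [A [A [A [B c]] ++ [B c]] ++ [B c]]] / [A [B x]]]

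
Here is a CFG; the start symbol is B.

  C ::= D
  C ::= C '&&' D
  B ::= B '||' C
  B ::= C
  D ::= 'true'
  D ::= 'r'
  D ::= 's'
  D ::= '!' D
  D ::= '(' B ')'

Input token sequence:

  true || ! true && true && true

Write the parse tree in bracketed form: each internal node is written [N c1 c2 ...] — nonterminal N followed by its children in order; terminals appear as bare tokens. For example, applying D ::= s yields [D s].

[B [B [C [D true]]] || [C [C [C [D ! [D true]]] && [D true]] && [D true]]]

B
B || C
C || C
D || C
true || C
true || C && D
true || C && D && D
true || D && D && D
true || ! D && D && D
true || ! true && D && D
true || ! true && true && D
true || ! true && true && true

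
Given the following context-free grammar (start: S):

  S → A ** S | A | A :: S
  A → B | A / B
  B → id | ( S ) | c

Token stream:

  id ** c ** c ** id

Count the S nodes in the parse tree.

4

[S [A [B id]] ** [S [A [B c]] ** [S [A [B c]] ** [S [A [B id]]]]]]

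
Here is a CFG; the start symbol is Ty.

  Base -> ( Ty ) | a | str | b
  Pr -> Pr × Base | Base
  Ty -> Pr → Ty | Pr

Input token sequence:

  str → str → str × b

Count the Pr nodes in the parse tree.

[Ty [Pr [Base str]] → [Ty [Pr [Base str]] → [Ty [Pr [Pr [Base str]] × [Base b]]]]]

4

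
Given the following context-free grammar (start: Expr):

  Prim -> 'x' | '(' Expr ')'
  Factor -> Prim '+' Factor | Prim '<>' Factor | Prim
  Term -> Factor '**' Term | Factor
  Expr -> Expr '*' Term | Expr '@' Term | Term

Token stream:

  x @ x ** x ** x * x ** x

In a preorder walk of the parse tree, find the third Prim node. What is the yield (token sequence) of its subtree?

[Expr [Expr [Expr [Term [Factor [Prim x]]]] @ [Term [Factor [Prim x]] ** [Term [Factor [Prim x]] ** [Term [Factor [Prim x]]]]]] * [Term [Factor [Prim x]] ** [Term [Factor [Prim x]]]]]

x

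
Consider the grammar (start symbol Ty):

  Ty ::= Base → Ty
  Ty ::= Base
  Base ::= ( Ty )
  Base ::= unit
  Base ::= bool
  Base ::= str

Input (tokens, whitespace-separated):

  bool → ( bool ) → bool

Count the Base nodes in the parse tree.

4

[Ty [Base bool] → [Ty [Base ( [Ty [Base bool]] )] → [Ty [Base bool]]]]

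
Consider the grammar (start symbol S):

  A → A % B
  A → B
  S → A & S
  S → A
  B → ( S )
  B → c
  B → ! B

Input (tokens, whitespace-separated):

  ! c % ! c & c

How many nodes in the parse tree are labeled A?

3

[S [A [A [B ! [B c]]] % [B ! [B c]]] & [S [A [B c]]]]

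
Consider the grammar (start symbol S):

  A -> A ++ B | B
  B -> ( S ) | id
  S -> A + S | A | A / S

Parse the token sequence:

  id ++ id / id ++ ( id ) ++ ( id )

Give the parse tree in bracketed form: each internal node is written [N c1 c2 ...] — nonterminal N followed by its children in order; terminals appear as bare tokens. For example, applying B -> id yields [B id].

S
A / S
A ++ B / S
B ++ B / S
id ++ B / S
id ++ id / S
id ++ id / A
id ++ id / A ++ B
id ++ id / A ++ B ++ B
id ++ id / B ++ B ++ B
id ++ id / id ++ B ++ B
id ++ id / id ++ ( S ) ++ B
id ++ id / id ++ ( A ) ++ B
id ++ id / id ++ ( B ) ++ B
id ++ id / id ++ ( id ) ++ B
id ++ id / id ++ ( id ) ++ ( S )
id ++ id / id ++ ( id ) ++ ( A )
id ++ id / id ++ ( id ) ++ ( B )
id ++ id / id ++ ( id ) ++ ( id )

[S [A [A [B id]] ++ [B id]] / [S [A [A [A [B id]] ++ [B ( [S [A [B id]]] )]] ++ [B ( [S [A [B id]]] )]]]]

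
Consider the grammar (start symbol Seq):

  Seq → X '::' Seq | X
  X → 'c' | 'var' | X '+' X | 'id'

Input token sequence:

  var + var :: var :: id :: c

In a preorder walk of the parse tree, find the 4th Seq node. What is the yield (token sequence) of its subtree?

c

[Seq [X [X var] + [X var]] :: [Seq [X var] :: [Seq [X id] :: [Seq [X c]]]]]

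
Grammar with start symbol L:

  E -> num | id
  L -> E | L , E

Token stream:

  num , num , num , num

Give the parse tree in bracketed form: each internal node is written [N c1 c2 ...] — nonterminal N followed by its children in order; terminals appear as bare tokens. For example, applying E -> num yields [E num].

L
L , E
L , E , E
L , E , E , E
E , E , E , E
num , E , E , E
num , num , E , E
num , num , num , E
num , num , num , num

[L [L [L [L [E num]] , [E num]] , [E num]] , [E num]]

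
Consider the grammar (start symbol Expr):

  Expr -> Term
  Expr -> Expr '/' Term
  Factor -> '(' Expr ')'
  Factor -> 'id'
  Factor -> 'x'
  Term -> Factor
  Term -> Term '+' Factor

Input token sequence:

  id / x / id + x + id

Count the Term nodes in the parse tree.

[Expr [Expr [Expr [Term [Factor id]]] / [Term [Factor x]]] / [Term [Term [Term [Factor id]] + [Factor x]] + [Factor id]]]

5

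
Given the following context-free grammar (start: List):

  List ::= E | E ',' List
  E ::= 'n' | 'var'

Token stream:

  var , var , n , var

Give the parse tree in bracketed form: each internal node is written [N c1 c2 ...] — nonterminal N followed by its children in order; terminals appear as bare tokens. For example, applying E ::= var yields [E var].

List
E , List
var , List
var , E , List
var , var , List
var , var , E , List
var , var , n , List
var , var , n , E
var , var , n , var

[List [E var] , [List [E var] , [List [E n] , [List [E var]]]]]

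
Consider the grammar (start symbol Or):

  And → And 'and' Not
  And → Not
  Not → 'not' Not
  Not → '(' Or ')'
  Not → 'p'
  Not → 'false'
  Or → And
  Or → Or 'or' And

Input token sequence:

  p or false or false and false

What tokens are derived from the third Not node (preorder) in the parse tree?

false

[Or [Or [Or [And [Not p]]] or [And [Not false]]] or [And [And [Not false]] and [Not false]]]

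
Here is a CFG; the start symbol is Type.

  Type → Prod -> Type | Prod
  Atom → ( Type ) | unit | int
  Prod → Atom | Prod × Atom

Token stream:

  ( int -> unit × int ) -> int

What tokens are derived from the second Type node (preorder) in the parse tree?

[Type [Prod [Atom ( [Type [Prod [Atom int]] -> [Type [Prod [Prod [Atom unit]] × [Atom int]]]] )]] -> [Type [Prod [Atom int]]]]

int -> unit × int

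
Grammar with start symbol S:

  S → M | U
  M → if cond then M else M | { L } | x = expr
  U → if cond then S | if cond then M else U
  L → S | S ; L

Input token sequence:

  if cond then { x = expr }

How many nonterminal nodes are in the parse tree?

[S [U if cond then [S [M { [L [S [M x = expr]]] }]]]]

7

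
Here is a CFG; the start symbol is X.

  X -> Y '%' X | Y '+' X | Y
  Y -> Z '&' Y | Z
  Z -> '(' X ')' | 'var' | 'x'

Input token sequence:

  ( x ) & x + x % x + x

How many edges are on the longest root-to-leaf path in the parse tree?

[X [Y [Z ( [X [Y [Z x]]] )] & [Y [Z x]]] + [X [Y [Z x]] % [X [Y [Z x]] + [X [Y [Z x]]]]]]

6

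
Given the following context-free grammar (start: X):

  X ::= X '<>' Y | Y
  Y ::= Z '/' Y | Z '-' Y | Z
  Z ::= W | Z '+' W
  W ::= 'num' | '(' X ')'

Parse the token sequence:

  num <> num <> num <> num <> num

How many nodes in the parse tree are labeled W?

[X [X [X [X [X [Y [Z [W num]]]] <> [Y [Z [W num]]]] <> [Y [Z [W num]]]] <> [Y [Z [W num]]]] <> [Y [Z [W num]]]]

5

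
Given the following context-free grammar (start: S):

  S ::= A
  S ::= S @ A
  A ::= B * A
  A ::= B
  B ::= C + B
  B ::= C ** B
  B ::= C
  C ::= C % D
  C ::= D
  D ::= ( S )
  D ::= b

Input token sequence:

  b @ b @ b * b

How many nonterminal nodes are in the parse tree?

19

[S [S [S [A [B [C [D b]]]]] @ [A [B [C [D b]]]]] @ [A [B [C [D b]]] * [A [B [C [D b]]]]]]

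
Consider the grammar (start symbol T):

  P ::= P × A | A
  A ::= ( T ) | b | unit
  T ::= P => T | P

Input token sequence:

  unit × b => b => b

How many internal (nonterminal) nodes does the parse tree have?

[T [P [P [A unit]] × [A b]] => [T [P [A b]] => [T [P [A b]]]]]

11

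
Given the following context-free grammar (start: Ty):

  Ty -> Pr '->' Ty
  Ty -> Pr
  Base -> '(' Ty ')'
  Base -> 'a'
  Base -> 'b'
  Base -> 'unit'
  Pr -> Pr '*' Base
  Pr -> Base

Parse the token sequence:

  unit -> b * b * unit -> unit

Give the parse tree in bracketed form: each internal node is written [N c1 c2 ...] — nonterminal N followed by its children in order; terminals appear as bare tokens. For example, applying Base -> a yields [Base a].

[Ty [Pr [Base unit]] -> [Ty [Pr [Pr [Pr [Base b]] * [Base b]] * [Base unit]] -> [Ty [Pr [Base unit]]]]]

Ty
Pr -> Ty
Base -> Ty
unit -> Ty
unit -> Pr -> Ty
unit -> Pr * Base -> Ty
unit -> Pr * Base * Base -> Ty
unit -> Base * Base * Base -> Ty
unit -> b * Base * Base -> Ty
unit -> b * b * Base -> Ty
unit -> b * b * unit -> Ty
unit -> b * b * unit -> Pr
unit -> b * b * unit -> Base
unit -> b * b * unit -> unit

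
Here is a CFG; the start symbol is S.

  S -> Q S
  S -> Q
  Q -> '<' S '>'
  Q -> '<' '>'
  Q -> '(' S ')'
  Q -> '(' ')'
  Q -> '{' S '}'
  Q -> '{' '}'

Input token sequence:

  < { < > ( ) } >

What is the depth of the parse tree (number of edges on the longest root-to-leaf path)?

[S [Q < [S [Q { [S [Q < >] [S [Q ( )]]] }]] >]]

7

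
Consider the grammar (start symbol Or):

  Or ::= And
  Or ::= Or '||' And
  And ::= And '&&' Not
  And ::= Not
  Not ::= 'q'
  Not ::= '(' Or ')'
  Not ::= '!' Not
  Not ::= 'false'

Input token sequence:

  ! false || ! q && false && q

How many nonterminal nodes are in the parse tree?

12

[Or [Or [And [Not ! [Not false]]]] || [And [And [And [Not ! [Not q]]] && [Not false]] && [Not q]]]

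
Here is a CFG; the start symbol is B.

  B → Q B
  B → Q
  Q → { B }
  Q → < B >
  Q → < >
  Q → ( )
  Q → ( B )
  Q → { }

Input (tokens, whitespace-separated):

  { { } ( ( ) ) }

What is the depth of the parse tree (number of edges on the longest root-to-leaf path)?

[B [Q { [B [Q { }] [B [Q ( [B [Q ( )]] )]]] }]]

7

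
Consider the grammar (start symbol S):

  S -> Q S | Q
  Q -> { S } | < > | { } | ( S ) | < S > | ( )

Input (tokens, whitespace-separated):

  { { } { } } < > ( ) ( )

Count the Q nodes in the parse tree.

6

[S [Q { [S [Q { }] [S [Q { }]]] }] [S [Q < >] [S [Q ( )] [S [Q ( )]]]]]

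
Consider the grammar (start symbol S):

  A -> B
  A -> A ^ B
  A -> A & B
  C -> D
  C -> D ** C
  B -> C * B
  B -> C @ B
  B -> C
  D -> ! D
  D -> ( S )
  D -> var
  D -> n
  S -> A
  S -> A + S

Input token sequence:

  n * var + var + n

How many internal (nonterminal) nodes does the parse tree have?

18

[S [A [B [C [D n]] * [B [C [D var]]]]] + [S [A [B [C [D var]]]] + [S [A [B [C [D n]]]]]]]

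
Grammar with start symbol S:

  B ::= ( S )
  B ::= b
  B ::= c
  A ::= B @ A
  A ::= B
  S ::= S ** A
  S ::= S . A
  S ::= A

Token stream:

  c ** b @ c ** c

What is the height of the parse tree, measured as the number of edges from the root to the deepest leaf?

[S [S [S [A [B c]]] ** [A [B b] @ [A [B c]]]] ** [A [B c]]]

5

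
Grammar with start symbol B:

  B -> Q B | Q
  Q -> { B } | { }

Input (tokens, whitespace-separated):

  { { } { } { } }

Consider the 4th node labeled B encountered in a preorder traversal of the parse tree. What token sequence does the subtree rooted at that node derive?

{ }

[B [Q { [B [Q { }] [B [Q { }] [B [Q { }]]]] }]]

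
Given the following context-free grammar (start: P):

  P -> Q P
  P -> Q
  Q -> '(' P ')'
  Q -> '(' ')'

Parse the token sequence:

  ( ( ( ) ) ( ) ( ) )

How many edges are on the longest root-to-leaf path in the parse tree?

6

[P [Q ( [P [Q ( [P [Q ( )]] )] [P [Q ( )] [P [Q ( )]]]] )]]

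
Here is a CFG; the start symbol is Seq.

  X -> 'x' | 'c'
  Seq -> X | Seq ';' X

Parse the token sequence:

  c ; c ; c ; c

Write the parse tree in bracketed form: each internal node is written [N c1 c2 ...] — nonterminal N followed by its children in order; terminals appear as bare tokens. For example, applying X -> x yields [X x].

Seq
Seq ; X
Seq ; X ; X
Seq ; X ; X ; X
X ; X ; X ; X
c ; X ; X ; X
c ; c ; X ; X
c ; c ; c ; X
c ; c ; c ; c

[Seq [Seq [Seq [Seq [X c]] ; [X c]] ; [X c]] ; [X c]]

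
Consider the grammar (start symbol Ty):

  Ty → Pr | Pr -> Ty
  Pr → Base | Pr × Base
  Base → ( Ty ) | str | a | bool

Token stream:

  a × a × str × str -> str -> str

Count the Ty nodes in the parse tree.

3

[Ty [Pr [Pr [Pr [Pr [Base a]] × [Base a]] × [Base str]] × [Base str]] -> [Ty [Pr [Base str]] -> [Ty [Pr [Base str]]]]]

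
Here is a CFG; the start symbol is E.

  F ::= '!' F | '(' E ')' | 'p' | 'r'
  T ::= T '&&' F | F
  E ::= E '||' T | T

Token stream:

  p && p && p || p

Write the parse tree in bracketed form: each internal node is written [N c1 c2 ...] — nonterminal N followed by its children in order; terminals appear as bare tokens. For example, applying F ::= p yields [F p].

E
E || T
T || T
T && F || T
T && F && F || T
F && F && F || T
p && F && F || T
p && p && F || T
p && p && p || T
p && p && p || F
p && p && p || p

[E [E [T [T [T [F p]] && [F p]] && [F p]]] || [T [F p]]]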